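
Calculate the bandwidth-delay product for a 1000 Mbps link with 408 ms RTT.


BDP = bandwidth * RTT
= 1000 Mbps * 408 ms
= 1000 * 1e6 * 408 / 1000 bits
= 408000000 bits
= 51000000 bytes
= 49804.6875 KB
BDP = 408000000 bits (51000000 bytes)


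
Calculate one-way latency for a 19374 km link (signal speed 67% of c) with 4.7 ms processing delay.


Speed = 0.67 * 3e5 km/s = 201000 km/s
Propagation delay = 19374 / 201000 = 0.0964 s = 96.3881 ms
Processing delay = 4.7 ms
Total one-way latency = 101.0881 ms


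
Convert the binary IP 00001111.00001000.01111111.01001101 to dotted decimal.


00001111 = 15
00001000 = 8
01111111 = 127
01001101 = 77
IP: 15.8.127.77


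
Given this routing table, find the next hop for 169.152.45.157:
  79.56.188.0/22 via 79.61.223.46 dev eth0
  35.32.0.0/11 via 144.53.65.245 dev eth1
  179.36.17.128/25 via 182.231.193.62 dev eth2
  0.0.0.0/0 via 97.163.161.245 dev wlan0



Longest prefix match for 169.152.45.157:
  /22 79.56.188.0: no
  /11 35.32.0.0: no
  /25 179.36.17.128: no
  /0 0.0.0.0: MATCH
Selected: next-hop 97.163.161.245 via wlan0 (matched /0)


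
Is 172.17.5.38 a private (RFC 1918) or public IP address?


RFC 1918 private ranges:
  10.0.0.0/8 (10.0.0.0 - 10.255.255.255)
  172.16.0.0/12 (172.16.0.0 - 172.31.255.255)
  192.168.0.0/16 (192.168.0.0 - 192.168.255.255)
Private (in 172.16.0.0/12)


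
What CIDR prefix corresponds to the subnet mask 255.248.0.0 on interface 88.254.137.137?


Binary: 11111111.11111000.00000000.00000000
Count leading 1s
Prefix: /13


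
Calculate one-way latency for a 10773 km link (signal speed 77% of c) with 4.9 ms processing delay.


Speed = 0.77 * 3e5 km/s = 231000 km/s
Propagation delay = 10773 / 231000 = 0.0466 s = 46.6364 ms
Processing delay = 4.9 ms
Total one-way latency = 51.5364 ms


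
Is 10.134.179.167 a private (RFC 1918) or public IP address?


RFC 1918 private ranges:
  10.0.0.0/8 (10.0.0.0 - 10.255.255.255)
  172.16.0.0/12 (172.16.0.0 - 172.31.255.255)
  192.168.0.0/16 (192.168.0.0 - 192.168.255.255)
Private (in 10.0.0.0/8)


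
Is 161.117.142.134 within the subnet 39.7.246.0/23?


Subnet network: 39.7.246.0
Test IP AND mask: 161.117.142.0
No, 161.117.142.134 is not in 39.7.246.0/23


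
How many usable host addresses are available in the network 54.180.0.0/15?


Host bits = 32 - 15 = 17
Total addresses = 2^17 = 131072
Usable = total - 2 (network and broadcast)
Usable hosts: 131070


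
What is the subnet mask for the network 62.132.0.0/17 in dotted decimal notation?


/17 means 17 network bits, 15 host bits
Binary: 11111111111111111000000000000000
Mask: 255.255.128.0


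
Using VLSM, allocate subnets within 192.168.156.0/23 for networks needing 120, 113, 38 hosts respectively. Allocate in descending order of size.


120 hosts -> /25 (126 usable): 192.168.156.0/25
113 hosts -> /25 (126 usable): 192.168.156.128/25
38 hosts -> /26 (62 usable): 192.168.157.0/26
Allocation: 192.168.156.0/25 (120 hosts, 126 usable); 192.168.156.128/25 (113 hosts, 126 usable); 192.168.157.0/26 (38 hosts, 62 usable)


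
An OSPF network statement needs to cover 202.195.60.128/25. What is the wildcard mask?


Subnet mask: 255.255.255.128
Wildcard = 255.255.255.255 - subnet mask
255 - 255 = 0
255 - 255 = 0
255 - 255 = 0
255 - 128 = 127
Wildcard: 0.0.0.127


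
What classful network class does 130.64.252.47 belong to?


First octet: 130
Binary: 10000010
10xxxxxx -> Class B (128-191)
Class B, default mask 255.255.0.0 (/16)


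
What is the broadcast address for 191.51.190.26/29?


Network: 191.51.190.24/29
Host bits = 3
Set all host bits to 1:
Broadcast: 191.51.190.31


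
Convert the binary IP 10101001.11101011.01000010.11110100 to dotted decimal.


10101001 = 169
11101011 = 235
01000010 = 66
11110100 = 244
IP: 169.235.66.244


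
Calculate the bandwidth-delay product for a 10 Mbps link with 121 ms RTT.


BDP = bandwidth * RTT
= 10 Mbps * 121 ms
= 10 * 1e6 * 121 / 1000 bits
= 1210000 bits
= 151250 bytes
= 147.7051 KB
BDP = 1210000 bits (151250 bytes)


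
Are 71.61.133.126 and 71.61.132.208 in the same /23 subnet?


Mask: 255.255.254.0
71.61.133.126 AND mask = 71.61.132.0
71.61.132.208 AND mask = 71.61.132.0
Yes, same subnet (71.61.132.0)


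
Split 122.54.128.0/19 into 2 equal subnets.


New prefix = 19 + 1 = 20
Each subnet has 4096 addresses
  122.54.128.0/20
  122.54.144.0/20
Subnets: 122.54.128.0/20, 122.54.144.0/20


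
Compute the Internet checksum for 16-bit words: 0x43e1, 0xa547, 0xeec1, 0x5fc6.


Sum all words (with carry folding):
+ 0x43e1 = 0x43e1
+ 0xa547 = 0xe928
+ 0xeec1 = 0xd7ea
+ 0x5fc6 = 0x37b1
One's complement: ~0x37b1
Checksum = 0xc84e


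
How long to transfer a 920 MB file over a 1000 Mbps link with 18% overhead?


Effective throughput = 1000 * (1 - 18/100) = 820.0 Mbps
File size in Mb = 920 * 8 = 7360 Mb
Time = 7360 / 820.0
Time = 8.9756 seconds


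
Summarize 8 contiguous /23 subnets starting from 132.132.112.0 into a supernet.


Original prefix: /23
Number of subnets: 8 = 2^3
New prefix = 23 - 3 = 20
Supernet: 132.132.112.0/20


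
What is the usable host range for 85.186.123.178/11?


Network: 85.160.0.0
Broadcast: 85.191.255.255
First usable = network + 1
Last usable = broadcast - 1
Range: 85.160.0.1 to 85.191.255.254


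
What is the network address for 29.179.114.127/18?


IP:   00011101.10110011.01110010.01111111
Mask: 11111111.11111111.11000000.00000000
AND operation:
Net:  00011101.10110011.01000000.00000000
Network: 29.179.64.0/18


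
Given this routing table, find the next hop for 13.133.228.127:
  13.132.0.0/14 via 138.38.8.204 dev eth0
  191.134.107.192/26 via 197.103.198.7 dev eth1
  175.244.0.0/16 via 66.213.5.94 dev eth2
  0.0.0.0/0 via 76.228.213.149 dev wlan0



Longest prefix match for 13.133.228.127:
  /14 13.132.0.0: MATCH
  /26 191.134.107.192: no
  /16 175.244.0.0: no
  /0 0.0.0.0: MATCH
Selected: next-hop 138.38.8.204 via eth0 (matched /14)


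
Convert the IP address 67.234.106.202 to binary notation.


67 = 01000011
234 = 11101010
106 = 01101010
202 = 11001010
Binary: 01000011.11101010.01101010.11001010


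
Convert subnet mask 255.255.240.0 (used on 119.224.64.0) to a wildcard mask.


Subnet mask: 255.255.240.0
Wildcard = 255.255.255.255 - subnet mask
255 - 255 = 0
255 - 255 = 0
255 - 240 = 15
255 - 0 = 255
Wildcard: 0.0.15.255


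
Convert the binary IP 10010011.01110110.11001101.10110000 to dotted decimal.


10010011 = 147
01110110 = 118
11001101 = 205
10110000 = 176
IP: 147.118.205.176


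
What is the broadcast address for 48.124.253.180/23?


Network: 48.124.252.0/23
Host bits = 9
Set all host bits to 1:
Broadcast: 48.124.253.255


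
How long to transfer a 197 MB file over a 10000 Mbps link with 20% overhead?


Effective throughput = 10000 * (1 - 20/100) = 8000 Mbps
File size in Mb = 197 * 8 = 1576 Mb
Time = 1576 / 8000
Time = 0.197 seconds


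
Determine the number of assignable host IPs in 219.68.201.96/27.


Host bits = 32 - 27 = 5
Total addresses = 2^5 = 32
Usable = total - 2 (network and broadcast)
Usable hosts: 30


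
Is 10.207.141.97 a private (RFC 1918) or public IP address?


RFC 1918 private ranges:
  10.0.0.0/8 (10.0.0.0 - 10.255.255.255)
  172.16.0.0/12 (172.16.0.0 - 172.31.255.255)
  192.168.0.0/16 (192.168.0.0 - 192.168.255.255)
Private (in 10.0.0.0/8)


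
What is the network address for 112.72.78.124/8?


IP:   01110000.01001000.01001110.01111100
Mask: 11111111.00000000.00000000.00000000
AND operation:
Net:  01110000.00000000.00000000.00000000
Network: 112.0.0.0/8


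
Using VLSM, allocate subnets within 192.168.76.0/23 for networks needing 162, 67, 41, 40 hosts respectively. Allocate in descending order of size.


162 hosts -> /24 (254 usable): 192.168.76.0/24
67 hosts -> /25 (126 usable): 192.168.77.0/25
41 hosts -> /26 (62 usable): 192.168.77.128/26
40 hosts -> /26 (62 usable): 192.168.77.192/26
Allocation: 192.168.76.0/24 (162 hosts, 254 usable); 192.168.77.0/25 (67 hosts, 126 usable); 192.168.77.128/26 (41 hosts, 62 usable); 192.168.77.192/26 (40 hosts, 62 usable)


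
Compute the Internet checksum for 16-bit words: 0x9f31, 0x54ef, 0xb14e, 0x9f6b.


Sum all words (with carry folding):
+ 0x9f31 = 0x9f31
+ 0x54ef = 0xf420
+ 0xb14e = 0xa56f
+ 0x9f6b = 0x44db
One's complement: ~0x44db
Checksum = 0xbb24


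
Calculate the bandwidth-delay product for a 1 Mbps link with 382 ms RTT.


BDP = bandwidth * RTT
= 1 Mbps * 382 ms
= 1 * 1e6 * 382 / 1000 bits
= 382000 bits
= 47750 bytes
= 46.6309 KB
BDP = 382000 bits (47750 bytes)


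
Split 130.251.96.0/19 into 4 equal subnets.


New prefix = 19 + 2 = 21
Each subnet has 2048 addresses
  130.251.96.0/21
  130.251.104.0/21
  130.251.112.0/21
  130.251.120.0/21
Subnets: 130.251.96.0/21, 130.251.104.0/21, 130.251.112.0/21, 130.251.120.0/21


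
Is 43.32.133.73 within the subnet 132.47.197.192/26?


Subnet network: 132.47.197.192
Test IP AND mask: 43.32.133.64
No, 43.32.133.73 is not in 132.47.197.192/26


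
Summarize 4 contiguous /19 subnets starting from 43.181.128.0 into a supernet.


Original prefix: /19
Number of subnets: 4 = 2^2
New prefix = 19 - 2 = 17
Supernet: 43.181.128.0/17


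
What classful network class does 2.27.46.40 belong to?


First octet: 2
Binary: 00000010
0xxxxxxx -> Class A (1-126)
Class A, default mask 255.0.0.0 (/8)


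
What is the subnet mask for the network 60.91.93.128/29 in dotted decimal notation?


/29 means 29 network bits, 3 host bits
Binary: 11111111111111111111111111111000
Mask: 255.255.255.248


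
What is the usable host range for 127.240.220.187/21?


Network: 127.240.216.0
Broadcast: 127.240.223.255
First usable = network + 1
Last usable = broadcast - 1
Range: 127.240.216.1 to 127.240.223.254


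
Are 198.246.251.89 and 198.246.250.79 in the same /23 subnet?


Mask: 255.255.254.0
198.246.251.89 AND mask = 198.246.250.0
198.246.250.79 AND mask = 198.246.250.0
Yes, same subnet (198.246.250.0)


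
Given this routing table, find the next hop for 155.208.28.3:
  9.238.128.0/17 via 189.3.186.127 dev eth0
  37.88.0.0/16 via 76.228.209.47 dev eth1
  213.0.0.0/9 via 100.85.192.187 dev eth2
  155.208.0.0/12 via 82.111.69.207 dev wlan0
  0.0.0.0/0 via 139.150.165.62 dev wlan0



Longest prefix match for 155.208.28.3:
  /17 9.238.128.0: no
  /16 37.88.0.0: no
  /9 213.0.0.0: no
  /12 155.208.0.0: MATCH
  /0 0.0.0.0: MATCH
Selected: next-hop 82.111.69.207 via wlan0 (matched /12)


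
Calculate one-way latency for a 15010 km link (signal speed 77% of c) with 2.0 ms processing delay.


Speed = 0.77 * 3e5 km/s = 231000 km/s
Propagation delay = 15010 / 231000 = 0.065 s = 64.9784 ms
Processing delay = 2.0 ms
Total one-way latency = 66.9784 ms


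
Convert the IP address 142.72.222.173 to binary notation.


142 = 10001110
72 = 01001000
222 = 11011110
173 = 10101101
Binary: 10001110.01001000.11011110.10101101


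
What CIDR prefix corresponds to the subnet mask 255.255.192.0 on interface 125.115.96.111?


Binary: 11111111.11111111.11000000.00000000
Count leading 1s
Prefix: /18


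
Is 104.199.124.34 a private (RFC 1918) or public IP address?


RFC 1918 private ranges:
  10.0.0.0/8 (10.0.0.0 - 10.255.255.255)
  172.16.0.0/12 (172.16.0.0 - 172.31.255.255)
  192.168.0.0/16 (192.168.0.0 - 192.168.255.255)
Public (not in any RFC 1918 range)


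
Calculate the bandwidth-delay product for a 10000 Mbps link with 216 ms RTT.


BDP = bandwidth * RTT
= 10000 Mbps * 216 ms
= 10000 * 1e6 * 216 / 1000 bits
= 2160000000 bits
= 270000000 bytes
= 263671.875 KB
BDP = 2160000000 bits (270000000 bytes)


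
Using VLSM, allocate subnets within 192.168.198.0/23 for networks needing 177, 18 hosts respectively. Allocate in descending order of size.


177 hosts -> /24 (254 usable): 192.168.198.0/24
18 hosts -> /27 (30 usable): 192.168.199.0/27
Allocation: 192.168.198.0/24 (177 hosts, 254 usable); 192.168.199.0/27 (18 hosts, 30 usable)


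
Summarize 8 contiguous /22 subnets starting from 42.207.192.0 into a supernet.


Original prefix: /22
Number of subnets: 8 = 2^3
New prefix = 22 - 3 = 19
Supernet: 42.207.192.0/19


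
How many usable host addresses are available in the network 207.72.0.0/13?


Host bits = 32 - 13 = 19
Total addresses = 2^19 = 524288
Usable = total - 2 (network and broadcast)
Usable hosts: 524286


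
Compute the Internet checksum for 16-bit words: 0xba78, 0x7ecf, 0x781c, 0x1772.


Sum all words (with carry folding):
+ 0xba78 = 0xba78
+ 0x7ecf = 0x3948
+ 0x781c = 0xb164
+ 0x1772 = 0xc8d6
One's complement: ~0xc8d6
Checksum = 0x3729


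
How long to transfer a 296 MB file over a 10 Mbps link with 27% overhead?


Effective throughput = 10 * (1 - 27/100) = 7.3 Mbps
File size in Mb = 296 * 8 = 2368 Mb
Time = 2368 / 7.3
Time = 324.3836 seconds


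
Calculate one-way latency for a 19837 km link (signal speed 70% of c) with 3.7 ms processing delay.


Speed = 0.7 * 3e5 km/s = 210000 km/s
Propagation delay = 19837 / 210000 = 0.0945 s = 94.4619 ms
Processing delay = 3.7 ms
Total one-way latency = 98.1619 ms


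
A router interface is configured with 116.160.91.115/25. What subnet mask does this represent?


/25 means 25 network bits, 7 host bits
Binary: 11111111111111111111111110000000
Mask: 255.255.255.128


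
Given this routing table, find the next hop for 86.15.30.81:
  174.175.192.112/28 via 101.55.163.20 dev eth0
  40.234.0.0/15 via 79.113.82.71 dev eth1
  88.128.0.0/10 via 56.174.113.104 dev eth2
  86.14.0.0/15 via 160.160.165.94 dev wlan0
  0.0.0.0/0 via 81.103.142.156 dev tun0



Longest prefix match for 86.15.30.81:
  /28 174.175.192.112: no
  /15 40.234.0.0: no
  /10 88.128.0.0: no
  /15 86.14.0.0: MATCH
  /0 0.0.0.0: MATCH
Selected: next-hop 160.160.165.94 via wlan0 (matched /15)


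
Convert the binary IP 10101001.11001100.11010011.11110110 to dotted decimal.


10101001 = 169
11001100 = 204
11010011 = 211
11110110 = 246
IP: 169.204.211.246


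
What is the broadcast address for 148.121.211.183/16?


Network: 148.121.0.0/16
Host bits = 16
Set all host bits to 1:
Broadcast: 148.121.255.255


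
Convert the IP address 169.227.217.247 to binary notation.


169 = 10101001
227 = 11100011
217 = 11011001
247 = 11110111
Binary: 10101001.11100011.11011001.11110111


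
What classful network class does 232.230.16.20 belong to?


First octet: 232
Binary: 11101000
1110xxxx -> Class D (224-239)
Class D (multicast), default mask N/A


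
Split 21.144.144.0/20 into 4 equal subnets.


New prefix = 20 + 2 = 22
Each subnet has 1024 addresses
  21.144.144.0/22
  21.144.148.0/22
  21.144.152.0/22
  21.144.156.0/22
Subnets: 21.144.144.0/22, 21.144.148.0/22, 21.144.152.0/22, 21.144.156.0/22


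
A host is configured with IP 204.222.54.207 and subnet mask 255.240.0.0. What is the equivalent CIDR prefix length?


Binary: 11111111.11110000.00000000.00000000
Count leading 1s
Prefix: /12


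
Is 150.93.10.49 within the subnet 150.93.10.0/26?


Subnet network: 150.93.10.0
Test IP AND mask: 150.93.10.0
Yes, 150.93.10.49 is in 150.93.10.0/26


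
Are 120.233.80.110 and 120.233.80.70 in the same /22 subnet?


Mask: 255.255.252.0
120.233.80.110 AND mask = 120.233.80.0
120.233.80.70 AND mask = 120.233.80.0
Yes, same subnet (120.233.80.0)


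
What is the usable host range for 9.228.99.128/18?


Network: 9.228.64.0
Broadcast: 9.228.127.255
First usable = network + 1
Last usable = broadcast - 1
Range: 9.228.64.1 to 9.228.127.254


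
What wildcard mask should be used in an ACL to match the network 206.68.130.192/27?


Subnet mask: 255.255.255.224
Wildcard = 255.255.255.255 - subnet mask
255 - 255 = 0
255 - 255 = 0
255 - 255 = 0
255 - 224 = 31
Wildcard: 0.0.0.31


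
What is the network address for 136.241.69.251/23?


IP:   10001000.11110001.01000101.11111011
Mask: 11111111.11111111.11111110.00000000
AND operation:
Net:  10001000.11110001.01000100.00000000
Network: 136.241.68.0/23


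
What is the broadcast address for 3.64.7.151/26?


Network: 3.64.7.128/26
Host bits = 6
Set all host bits to 1:
Broadcast: 3.64.7.191


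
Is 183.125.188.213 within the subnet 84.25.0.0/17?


Subnet network: 84.25.0.0
Test IP AND mask: 183.125.128.0
No, 183.125.188.213 is not in 84.25.0.0/17


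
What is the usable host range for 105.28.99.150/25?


Network: 105.28.99.128
Broadcast: 105.28.99.255
First usable = network + 1
Last usable = broadcast - 1
Range: 105.28.99.129 to 105.28.99.254


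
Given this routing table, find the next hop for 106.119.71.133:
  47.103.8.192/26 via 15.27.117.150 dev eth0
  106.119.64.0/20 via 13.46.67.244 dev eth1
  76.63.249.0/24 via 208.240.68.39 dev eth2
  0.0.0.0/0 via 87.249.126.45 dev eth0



Longest prefix match for 106.119.71.133:
  /26 47.103.8.192: no
  /20 106.119.64.0: MATCH
  /24 76.63.249.0: no
  /0 0.0.0.0: MATCH
Selected: next-hop 13.46.67.244 via eth1 (matched /20)


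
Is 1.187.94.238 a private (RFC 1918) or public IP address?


RFC 1918 private ranges:
  10.0.0.0/8 (10.0.0.0 - 10.255.255.255)
  172.16.0.0/12 (172.16.0.0 - 172.31.255.255)
  192.168.0.0/16 (192.168.0.0 - 192.168.255.255)
Public (not in any RFC 1918 range)


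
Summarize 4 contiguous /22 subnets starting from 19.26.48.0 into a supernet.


Original prefix: /22
Number of subnets: 4 = 2^2
New prefix = 22 - 2 = 20
Supernet: 19.26.48.0/20


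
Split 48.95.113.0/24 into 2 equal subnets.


New prefix = 24 + 1 = 25
Each subnet has 128 addresses
  48.95.113.0/25
  48.95.113.128/25
Subnets: 48.95.113.0/25, 48.95.113.128/25


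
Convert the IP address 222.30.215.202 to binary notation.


222 = 11011110
30 = 00011110
215 = 11010111
202 = 11001010
Binary: 11011110.00011110.11010111.11001010


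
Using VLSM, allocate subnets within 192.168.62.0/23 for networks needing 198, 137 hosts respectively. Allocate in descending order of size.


198 hosts -> /24 (254 usable): 192.168.62.0/24
137 hosts -> /24 (254 usable): 192.168.63.0/24
Allocation: 192.168.62.0/24 (198 hosts, 254 usable); 192.168.63.0/24 (137 hosts, 254 usable)


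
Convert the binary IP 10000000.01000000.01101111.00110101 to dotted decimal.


10000000 = 128
01000000 = 64
01101111 = 111
00110101 = 53
IP: 128.64.111.53


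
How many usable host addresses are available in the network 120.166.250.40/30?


Host bits = 32 - 30 = 2
Total addresses = 2^2 = 4
Usable = total - 2 (network and broadcast)
Usable hosts: 2


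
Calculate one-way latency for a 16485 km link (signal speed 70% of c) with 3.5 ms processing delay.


Speed = 0.7 * 3e5 km/s = 210000 km/s
Propagation delay = 16485 / 210000 = 0.0785 s = 78.5 ms
Processing delay = 3.5 ms
Total one-way latency = 82 ms


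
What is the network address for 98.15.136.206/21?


IP:   01100010.00001111.10001000.11001110
Mask: 11111111.11111111.11111000.00000000
AND operation:
Net:  01100010.00001111.10001000.00000000
Network: 98.15.136.0/21


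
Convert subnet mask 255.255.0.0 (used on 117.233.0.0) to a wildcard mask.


Subnet mask: 255.255.0.0
Wildcard = 255.255.255.255 - subnet mask
255 - 255 = 0
255 - 255 = 0
255 - 0 = 255
255 - 0 = 255
Wildcard: 0.0.255.255


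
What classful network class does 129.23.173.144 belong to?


First octet: 129
Binary: 10000001
10xxxxxx -> Class B (128-191)
Class B, default mask 255.255.0.0 (/16)


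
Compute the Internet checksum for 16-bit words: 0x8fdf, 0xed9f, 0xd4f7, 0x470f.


Sum all words (with carry folding):
+ 0x8fdf = 0x8fdf
+ 0xed9f = 0x7d7f
+ 0xd4f7 = 0x5277
+ 0x470f = 0x9986
One's complement: ~0x9986
Checksum = 0x6679


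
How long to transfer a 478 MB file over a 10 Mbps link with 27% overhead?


Effective throughput = 10 * (1 - 27/100) = 7.3 Mbps
File size in Mb = 478 * 8 = 3824 Mb
Time = 3824 / 7.3
Time = 523.8356 seconds


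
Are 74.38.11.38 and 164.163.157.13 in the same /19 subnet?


Mask: 255.255.224.0
74.38.11.38 AND mask = 74.38.0.0
164.163.157.13 AND mask = 164.163.128.0
No, different subnets (74.38.0.0 vs 164.163.128.0)


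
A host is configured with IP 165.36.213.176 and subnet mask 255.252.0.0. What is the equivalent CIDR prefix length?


Binary: 11111111.11111100.00000000.00000000
Count leading 1s
Prefix: /14


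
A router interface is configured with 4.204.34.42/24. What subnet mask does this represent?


/24 means 24 network bits, 8 host bits
Binary: 11111111111111111111111100000000
Mask: 255.255.255.0


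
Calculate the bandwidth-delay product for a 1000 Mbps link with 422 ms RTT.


BDP = bandwidth * RTT
= 1000 Mbps * 422 ms
= 1000 * 1e6 * 422 / 1000 bits
= 422000000 bits
= 52750000 bytes
= 51513.6719 KB
BDP = 422000000 bits (52750000 bytes)


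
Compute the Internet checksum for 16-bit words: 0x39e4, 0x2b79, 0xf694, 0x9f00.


Sum all words (with carry folding):
+ 0x39e4 = 0x39e4
+ 0x2b79 = 0x655d
+ 0xf694 = 0x5bf2
+ 0x9f00 = 0xfaf2
One's complement: ~0xfaf2
Checksum = 0x050d


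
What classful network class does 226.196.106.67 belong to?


First octet: 226
Binary: 11100010
1110xxxx -> Class D (224-239)
Class D (multicast), default mask N/A


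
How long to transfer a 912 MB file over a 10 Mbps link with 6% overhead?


Effective throughput = 10 * (1 - 6/100) = 9.4 Mbps
File size in Mb = 912 * 8 = 7296 Mb
Time = 7296 / 9.4
Time = 776.1702 seconds


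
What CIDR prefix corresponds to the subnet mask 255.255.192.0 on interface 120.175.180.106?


Binary: 11111111.11111111.11000000.00000000
Count leading 1s
Prefix: /18


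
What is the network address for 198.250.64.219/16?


IP:   11000110.11111010.01000000.11011011
Mask: 11111111.11111111.00000000.00000000
AND operation:
Net:  11000110.11111010.00000000.00000000
Network: 198.250.0.0/16


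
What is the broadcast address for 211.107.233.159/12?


Network: 211.96.0.0/12
Host bits = 20
Set all host bits to 1:
Broadcast: 211.111.255.255


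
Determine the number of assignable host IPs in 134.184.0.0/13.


Host bits = 32 - 13 = 19
Total addresses = 2^19 = 524288
Usable = total - 2 (network and broadcast)
Usable hosts: 524286


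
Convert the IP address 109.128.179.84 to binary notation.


109 = 01101101
128 = 10000000
179 = 10110011
84 = 01010100
Binary: 01101101.10000000.10110011.01010100


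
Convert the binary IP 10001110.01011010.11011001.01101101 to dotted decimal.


10001110 = 142
01011010 = 90
11011001 = 217
01101101 = 109
IP: 142.90.217.109


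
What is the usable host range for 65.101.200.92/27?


Network: 65.101.200.64
Broadcast: 65.101.200.95
First usable = network + 1
Last usable = broadcast - 1
Range: 65.101.200.65 to 65.101.200.94


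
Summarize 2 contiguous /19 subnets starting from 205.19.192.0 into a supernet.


Original prefix: /19
Number of subnets: 2 = 2^1
New prefix = 19 - 1 = 18
Supernet: 205.19.192.0/18


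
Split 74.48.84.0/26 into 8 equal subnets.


New prefix = 26 + 3 = 29
Each subnet has 8 addresses
  74.48.84.0/29
  74.48.84.8/29
  74.48.84.16/29
  74.48.84.24/29
  74.48.84.32/29
  74.48.84.40/29
  74.48.84.48/29
  74.48.84.56/29
Subnets: 74.48.84.0/29, 74.48.84.8/29, 74.48.84.16/29, 74.48.84.24/29, 74.48.84.32/29, 74.48.84.40/29, 74.48.84.48/29, 74.48.84.56/29


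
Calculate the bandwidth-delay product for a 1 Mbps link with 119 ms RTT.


BDP = bandwidth * RTT
= 1 Mbps * 119 ms
= 1 * 1e6 * 119 / 1000 bits
= 119000 bits
= 14875 bytes
= 14.5264 KB
BDP = 119000 bits (14875 bytes)


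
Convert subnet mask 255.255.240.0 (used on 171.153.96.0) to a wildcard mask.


Subnet mask: 255.255.240.0
Wildcard = 255.255.255.255 - subnet mask
255 - 255 = 0
255 - 255 = 0
255 - 240 = 15
255 - 0 = 255
Wildcard: 0.0.15.255


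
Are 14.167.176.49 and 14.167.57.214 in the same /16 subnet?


Mask: 255.255.0.0
14.167.176.49 AND mask = 14.167.0.0
14.167.57.214 AND mask = 14.167.0.0
Yes, same subnet (14.167.0.0)


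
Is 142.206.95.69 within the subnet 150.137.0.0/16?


Subnet network: 150.137.0.0
Test IP AND mask: 142.206.0.0
No, 142.206.95.69 is not in 150.137.0.0/16


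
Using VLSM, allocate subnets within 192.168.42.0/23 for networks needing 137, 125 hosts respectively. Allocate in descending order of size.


137 hosts -> /24 (254 usable): 192.168.42.0/24
125 hosts -> /25 (126 usable): 192.168.43.0/25
Allocation: 192.168.42.0/24 (137 hosts, 254 usable); 192.168.43.0/25 (125 hosts, 126 usable)


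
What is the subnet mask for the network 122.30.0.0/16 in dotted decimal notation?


/16 means 16 network bits, 16 host bits
Binary: 11111111111111110000000000000000
Mask: 255.255.0.0


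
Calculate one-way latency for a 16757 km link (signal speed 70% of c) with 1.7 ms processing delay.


Speed = 0.7 * 3e5 km/s = 210000 km/s
Propagation delay = 16757 / 210000 = 0.0798 s = 79.7952 ms
Processing delay = 1.7 ms
Total one-way latency = 81.4952 ms


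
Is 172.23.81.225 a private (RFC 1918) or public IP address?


RFC 1918 private ranges:
  10.0.0.0/8 (10.0.0.0 - 10.255.255.255)
  172.16.0.0/12 (172.16.0.0 - 172.31.255.255)
  192.168.0.0/16 (192.168.0.0 - 192.168.255.255)
Private (in 172.16.0.0/12)


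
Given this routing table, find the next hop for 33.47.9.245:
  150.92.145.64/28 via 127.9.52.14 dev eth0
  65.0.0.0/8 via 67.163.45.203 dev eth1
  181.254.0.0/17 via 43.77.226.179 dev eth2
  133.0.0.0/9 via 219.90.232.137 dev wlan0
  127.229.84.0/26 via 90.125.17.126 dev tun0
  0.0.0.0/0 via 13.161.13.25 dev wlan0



Longest prefix match for 33.47.9.245:
  /28 150.92.145.64: no
  /8 65.0.0.0: no
  /17 181.254.0.0: no
  /9 133.0.0.0: no
  /26 127.229.84.0: no
  /0 0.0.0.0: MATCH
Selected: next-hop 13.161.13.25 via wlan0 (matched /0)


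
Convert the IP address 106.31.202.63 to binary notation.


106 = 01101010
31 = 00011111
202 = 11001010
63 = 00111111
Binary: 01101010.00011111.11001010.00111111


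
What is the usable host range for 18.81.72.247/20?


Network: 18.81.64.0
Broadcast: 18.81.79.255
First usable = network + 1
Last usable = broadcast - 1
Range: 18.81.64.1 to 18.81.79.254


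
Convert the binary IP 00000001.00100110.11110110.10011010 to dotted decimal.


00000001 = 1
00100110 = 38
11110110 = 246
10011010 = 154
IP: 1.38.246.154


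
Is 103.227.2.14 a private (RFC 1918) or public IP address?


RFC 1918 private ranges:
  10.0.0.0/8 (10.0.0.0 - 10.255.255.255)
  172.16.0.0/12 (172.16.0.0 - 172.31.255.255)
  192.168.0.0/16 (192.168.0.0 - 192.168.255.255)
Public (not in any RFC 1918 range)


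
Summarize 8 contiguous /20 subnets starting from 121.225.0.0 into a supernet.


Original prefix: /20
Number of subnets: 8 = 2^3
New prefix = 20 - 3 = 17
Supernet: 121.225.0.0/17


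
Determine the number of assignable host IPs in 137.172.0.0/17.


Host bits = 32 - 17 = 15
Total addresses = 2^15 = 32768
Usable = total - 2 (network and broadcast)
Usable hosts: 32766


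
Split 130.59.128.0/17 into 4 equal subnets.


New prefix = 17 + 2 = 19
Each subnet has 8192 addresses
  130.59.128.0/19
  130.59.160.0/19
  130.59.192.0/19
  130.59.224.0/19
Subnets: 130.59.128.0/19, 130.59.160.0/19, 130.59.192.0/19, 130.59.224.0/19


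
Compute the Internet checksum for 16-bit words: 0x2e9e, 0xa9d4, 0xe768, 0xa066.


Sum all words (with carry folding):
+ 0x2e9e = 0x2e9e
+ 0xa9d4 = 0xd872
+ 0xe768 = 0xbfdb
+ 0xa066 = 0x6042
One's complement: ~0x6042
Checksum = 0x9fbd


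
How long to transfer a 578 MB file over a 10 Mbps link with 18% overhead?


Effective throughput = 10 * (1 - 18/100) = 8.2 Mbps
File size in Mb = 578 * 8 = 4624 Mb
Time = 4624 / 8.2
Time = 563.9024 seconds


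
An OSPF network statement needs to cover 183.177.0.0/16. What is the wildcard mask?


Subnet mask: 255.255.0.0
Wildcard = 255.255.255.255 - subnet mask
255 - 255 = 0
255 - 255 = 0
255 - 0 = 255
255 - 0 = 255
Wildcard: 0.0.255.255


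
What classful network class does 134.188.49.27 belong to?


First octet: 134
Binary: 10000110
10xxxxxx -> Class B (128-191)
Class B, default mask 255.255.0.0 (/16)


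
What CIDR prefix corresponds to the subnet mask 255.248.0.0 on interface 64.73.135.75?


Binary: 11111111.11111000.00000000.00000000
Count leading 1s
Prefix: /13


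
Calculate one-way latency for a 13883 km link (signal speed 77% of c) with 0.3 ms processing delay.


Speed = 0.77 * 3e5 km/s = 231000 km/s
Propagation delay = 13883 / 231000 = 0.0601 s = 60.0996 ms
Processing delay = 0.3 ms
Total one-way latency = 60.3996 ms


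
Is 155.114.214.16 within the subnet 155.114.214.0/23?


Subnet network: 155.114.214.0
Test IP AND mask: 155.114.214.0
Yes, 155.114.214.16 is in 155.114.214.0/23


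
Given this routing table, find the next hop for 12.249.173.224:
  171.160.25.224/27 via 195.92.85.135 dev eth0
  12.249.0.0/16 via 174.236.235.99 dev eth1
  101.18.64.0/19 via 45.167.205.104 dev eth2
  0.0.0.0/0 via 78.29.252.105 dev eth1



Longest prefix match for 12.249.173.224:
  /27 171.160.25.224: no
  /16 12.249.0.0: MATCH
  /19 101.18.64.0: no
  /0 0.0.0.0: MATCH
Selected: next-hop 174.236.235.99 via eth1 (matched /16)


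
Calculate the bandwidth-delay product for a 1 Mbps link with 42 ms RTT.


BDP = bandwidth * RTT
= 1 Mbps * 42 ms
= 1 * 1e6 * 42 / 1000 bits
= 42000 bits
= 5250 bytes
= 5.127 KB
BDP = 42000 bits (5250 bytes)


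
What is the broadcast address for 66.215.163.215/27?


Network: 66.215.163.192/27
Host bits = 5
Set all host bits to 1:
Broadcast: 66.215.163.223


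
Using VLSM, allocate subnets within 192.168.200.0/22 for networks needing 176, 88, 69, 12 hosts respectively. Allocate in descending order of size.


176 hosts -> /24 (254 usable): 192.168.200.0/24
88 hosts -> /25 (126 usable): 192.168.201.0/25
69 hosts -> /25 (126 usable): 192.168.201.128/25
12 hosts -> /28 (14 usable): 192.168.202.0/28
Allocation: 192.168.200.0/24 (176 hosts, 254 usable); 192.168.201.0/25 (88 hosts, 126 usable); 192.168.201.128/25 (69 hosts, 126 usable); 192.168.202.0/28 (12 hosts, 14 usable)


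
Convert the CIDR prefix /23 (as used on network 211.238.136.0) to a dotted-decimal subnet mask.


/23 means 23 network bits, 9 host bits
Binary: 11111111111111111111111000000000
Mask: 255.255.254.0


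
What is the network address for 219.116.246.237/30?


IP:   11011011.01110100.11110110.11101101
Mask: 11111111.11111111.11111111.11111100
AND operation:
Net:  11011011.01110100.11110110.11101100
Network: 219.116.246.236/30


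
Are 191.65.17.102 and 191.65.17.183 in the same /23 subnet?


Mask: 255.255.254.0
191.65.17.102 AND mask = 191.65.16.0
191.65.17.183 AND mask = 191.65.16.0
Yes, same subnet (191.65.16.0)


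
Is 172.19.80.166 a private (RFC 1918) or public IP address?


RFC 1918 private ranges:
  10.0.0.0/8 (10.0.0.0 - 10.255.255.255)
  172.16.0.0/12 (172.16.0.0 - 172.31.255.255)
  192.168.0.0/16 (192.168.0.0 - 192.168.255.255)
Private (in 172.16.0.0/12)


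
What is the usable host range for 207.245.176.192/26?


Network: 207.245.176.192
Broadcast: 207.245.176.255
First usable = network + 1
Last usable = broadcast - 1
Range: 207.245.176.193 to 207.245.176.254


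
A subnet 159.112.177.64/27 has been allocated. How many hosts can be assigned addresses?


Host bits = 32 - 27 = 5
Total addresses = 2^5 = 32
Usable = total - 2 (network and broadcast)
Usable hosts: 30


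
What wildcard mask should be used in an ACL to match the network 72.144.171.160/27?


Subnet mask: 255.255.255.224
Wildcard = 255.255.255.255 - subnet mask
255 - 255 = 0
255 - 255 = 0
255 - 255 = 0
255 - 224 = 31
Wildcard: 0.0.0.31


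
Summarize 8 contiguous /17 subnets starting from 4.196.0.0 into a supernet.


Original prefix: /17
Number of subnets: 8 = 2^3
New prefix = 17 - 3 = 14
Supernet: 4.196.0.0/14


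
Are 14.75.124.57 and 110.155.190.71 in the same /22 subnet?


Mask: 255.255.252.0
14.75.124.57 AND mask = 14.75.124.0
110.155.190.71 AND mask = 110.155.188.0
No, different subnets (14.75.124.0 vs 110.155.188.0)


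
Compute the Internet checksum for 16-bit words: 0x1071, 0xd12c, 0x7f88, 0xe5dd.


Sum all words (with carry folding):
+ 0x1071 = 0x1071
+ 0xd12c = 0xe19d
+ 0x7f88 = 0x6126
+ 0xe5dd = 0x4704
One's complement: ~0x4704
Checksum = 0xb8fb


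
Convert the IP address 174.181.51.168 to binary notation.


174 = 10101110
181 = 10110101
51 = 00110011
168 = 10101000
Binary: 10101110.10110101.00110011.10101000


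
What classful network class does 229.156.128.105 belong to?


First octet: 229
Binary: 11100101
1110xxxx -> Class D (224-239)
Class D (multicast), default mask N/A


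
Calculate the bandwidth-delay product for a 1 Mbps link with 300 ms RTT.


BDP = bandwidth * RTT
= 1 Mbps * 300 ms
= 1 * 1e6 * 300 / 1000 bits
= 300000 bits
= 37500 bytes
= 36.6211 KB
BDP = 300000 bits (37500 bytes)


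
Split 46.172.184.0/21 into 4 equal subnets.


New prefix = 21 + 2 = 23
Each subnet has 512 addresses
  46.172.184.0/23
  46.172.186.0/23
  46.172.188.0/23
  46.172.190.0/23
Subnets: 46.172.184.0/23, 46.172.186.0/23, 46.172.188.0/23, 46.172.190.0/23


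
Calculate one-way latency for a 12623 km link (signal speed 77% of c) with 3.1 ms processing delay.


Speed = 0.77 * 3e5 km/s = 231000 km/s
Propagation delay = 12623 / 231000 = 0.0546 s = 54.645 ms
Processing delay = 3.1 ms
Total one-way latency = 57.745 ms


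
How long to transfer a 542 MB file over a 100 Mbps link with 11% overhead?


Effective throughput = 100 * (1 - 11/100) = 89 Mbps
File size in Mb = 542 * 8 = 4336 Mb
Time = 4336 / 89
Time = 48.7191 seconds


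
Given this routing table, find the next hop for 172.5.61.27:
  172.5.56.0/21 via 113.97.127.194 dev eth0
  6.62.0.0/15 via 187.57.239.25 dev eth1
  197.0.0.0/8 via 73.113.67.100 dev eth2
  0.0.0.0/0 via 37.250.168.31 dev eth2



Longest prefix match for 172.5.61.27:
  /21 172.5.56.0: MATCH
  /15 6.62.0.0: no
  /8 197.0.0.0: no
  /0 0.0.0.0: MATCH
Selected: next-hop 113.97.127.194 via eth0 (matched /21)


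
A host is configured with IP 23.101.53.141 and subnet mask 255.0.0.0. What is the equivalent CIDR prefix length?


Binary: 11111111.00000000.00000000.00000000
Count leading 1s
Prefix: /8


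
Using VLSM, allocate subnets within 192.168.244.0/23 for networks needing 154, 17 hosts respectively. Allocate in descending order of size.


154 hosts -> /24 (254 usable): 192.168.244.0/24
17 hosts -> /27 (30 usable): 192.168.245.0/27
Allocation: 192.168.244.0/24 (154 hosts, 254 usable); 192.168.245.0/27 (17 hosts, 30 usable)


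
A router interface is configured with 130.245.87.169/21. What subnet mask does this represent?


/21 means 21 network bits, 11 host bits
Binary: 11111111111111111111100000000000
Mask: 255.255.248.0


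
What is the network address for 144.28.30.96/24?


IP:   10010000.00011100.00011110.01100000
Mask: 11111111.11111111.11111111.00000000
AND operation:
Net:  10010000.00011100.00011110.00000000
Network: 144.28.30.0/24


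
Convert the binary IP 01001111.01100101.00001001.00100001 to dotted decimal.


01001111 = 79
01100101 = 101
00001001 = 9
00100001 = 33
IP: 79.101.9.33


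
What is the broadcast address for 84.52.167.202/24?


Network: 84.52.167.0/24
Host bits = 8
Set all host bits to 1:
Broadcast: 84.52.167.255


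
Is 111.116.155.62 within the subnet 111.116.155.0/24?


Subnet network: 111.116.155.0
Test IP AND mask: 111.116.155.0
Yes, 111.116.155.62 is in 111.116.155.0/24


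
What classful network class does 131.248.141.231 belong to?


First octet: 131
Binary: 10000011
10xxxxxx -> Class B (128-191)
Class B, default mask 255.255.0.0 (/16)


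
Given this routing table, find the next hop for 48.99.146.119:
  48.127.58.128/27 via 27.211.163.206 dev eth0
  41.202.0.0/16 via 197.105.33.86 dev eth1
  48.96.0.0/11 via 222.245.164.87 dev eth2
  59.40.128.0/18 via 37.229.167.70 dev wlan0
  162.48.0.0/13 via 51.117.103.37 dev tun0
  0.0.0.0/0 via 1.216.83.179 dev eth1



Longest prefix match for 48.99.146.119:
  /27 48.127.58.128: no
  /16 41.202.0.0: no
  /11 48.96.0.0: MATCH
  /18 59.40.128.0: no
  /13 162.48.0.0: no
  /0 0.0.0.0: MATCH
Selected: next-hop 222.245.164.87 via eth2 (matched /11)


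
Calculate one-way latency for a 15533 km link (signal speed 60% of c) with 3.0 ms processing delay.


Speed = 0.6 * 3e5 km/s = 180000 km/s
Propagation delay = 15533 / 180000 = 0.0863 s = 86.2944 ms
Processing delay = 3.0 ms
Total one-way latency = 89.2944 ms


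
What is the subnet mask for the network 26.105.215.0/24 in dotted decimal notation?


/24 means 24 network bits, 8 host bits
Binary: 11111111111111111111111100000000
Mask: 255.255.255.0


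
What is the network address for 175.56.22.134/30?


IP:   10101111.00111000.00010110.10000110
Mask: 11111111.11111111.11111111.11111100
AND operation:
Net:  10101111.00111000.00010110.10000100
Network: 175.56.22.132/30


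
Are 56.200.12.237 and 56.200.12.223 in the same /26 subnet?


Mask: 255.255.255.192
56.200.12.237 AND mask = 56.200.12.192
56.200.12.223 AND mask = 56.200.12.192
Yes, same subnet (56.200.12.192)


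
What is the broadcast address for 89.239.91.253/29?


Network: 89.239.91.248/29
Host bits = 3
Set all host bits to 1:
Broadcast: 89.239.91.255


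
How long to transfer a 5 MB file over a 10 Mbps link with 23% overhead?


Effective throughput = 10 * (1 - 23/100) = 7.7 Mbps
File size in Mb = 5 * 8 = 40 Mb
Time = 40 / 7.7
Time = 5.1948 seconds


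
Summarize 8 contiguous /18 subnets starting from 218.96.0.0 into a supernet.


Original prefix: /18
Number of subnets: 8 = 2^3
New prefix = 18 - 3 = 15
Supernet: 218.96.0.0/15


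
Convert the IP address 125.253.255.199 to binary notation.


125 = 01111101
253 = 11111101
255 = 11111111
199 = 11000111
Binary: 01111101.11111101.11111111.11000111


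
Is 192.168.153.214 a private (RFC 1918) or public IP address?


RFC 1918 private ranges:
  10.0.0.0/8 (10.0.0.0 - 10.255.255.255)
  172.16.0.0/12 (172.16.0.0 - 172.31.255.255)
  192.168.0.0/16 (192.168.0.0 - 192.168.255.255)
Private (in 192.168.0.0/16)


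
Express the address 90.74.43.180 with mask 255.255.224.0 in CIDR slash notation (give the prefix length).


Binary: 11111111.11111111.11100000.00000000
Count leading 1s
Prefix: /19


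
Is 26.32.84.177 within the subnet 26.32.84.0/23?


Subnet network: 26.32.84.0
Test IP AND mask: 26.32.84.0
Yes, 26.32.84.177 is in 26.32.84.0/23


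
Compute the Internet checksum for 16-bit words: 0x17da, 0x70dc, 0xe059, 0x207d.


Sum all words (with carry folding):
+ 0x17da = 0x17da
+ 0x70dc = 0x88b6
+ 0xe059 = 0x6910
+ 0x207d = 0x898d
One's complement: ~0x898d
Checksum = 0x7672


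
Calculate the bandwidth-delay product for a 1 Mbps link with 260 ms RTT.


BDP = bandwidth * RTT
= 1 Mbps * 260 ms
= 1 * 1e6 * 260 / 1000 bits
= 260000 bits
= 32500 bytes
= 31.7383 KB
BDP = 260000 bits (32500 bytes)


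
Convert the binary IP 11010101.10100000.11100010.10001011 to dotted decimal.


11010101 = 213
10100000 = 160
11100010 = 226
10001011 = 139
IP: 213.160.226.139


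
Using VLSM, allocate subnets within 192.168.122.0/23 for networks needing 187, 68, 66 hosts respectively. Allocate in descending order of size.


187 hosts -> /24 (254 usable): 192.168.122.0/24
68 hosts -> /25 (126 usable): 192.168.123.0/25
66 hosts -> /25 (126 usable): 192.168.123.128/25
Allocation: 192.168.122.0/24 (187 hosts, 254 usable); 192.168.123.0/25 (68 hosts, 126 usable); 192.168.123.128/25 (66 hosts, 126 usable)


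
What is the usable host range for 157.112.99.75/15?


Network: 157.112.0.0
Broadcast: 157.113.255.255
First usable = network + 1
Last usable = broadcast - 1
Range: 157.112.0.1 to 157.113.255.254


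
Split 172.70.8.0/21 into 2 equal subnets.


New prefix = 21 + 1 = 22
Each subnet has 1024 addresses
  172.70.8.0/22
  172.70.12.0/22
Subnets: 172.70.8.0/22, 172.70.12.0/22
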